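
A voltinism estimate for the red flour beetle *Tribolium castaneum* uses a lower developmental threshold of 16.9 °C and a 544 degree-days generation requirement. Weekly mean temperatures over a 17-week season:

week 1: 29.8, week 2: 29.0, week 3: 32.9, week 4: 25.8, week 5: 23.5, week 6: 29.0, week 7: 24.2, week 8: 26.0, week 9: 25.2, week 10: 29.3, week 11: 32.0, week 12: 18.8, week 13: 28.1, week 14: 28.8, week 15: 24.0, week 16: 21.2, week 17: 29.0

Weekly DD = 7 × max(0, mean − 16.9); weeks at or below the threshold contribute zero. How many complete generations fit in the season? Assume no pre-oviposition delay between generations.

Weekly DD (7 × max(0, T̄ − 16.9)): 90.3, 84.7, 112.0, 62.3, 46.2, 84.7, 51.1, 63.7, 58.1, 86.8, 105.7, 13.3, 78.4, 83.3, 49.7, 30.1, 84.7.
Season total = 1185.1 DD.
Complete generations = ⌊1185.1 / 544⌋ = 2.

2 generations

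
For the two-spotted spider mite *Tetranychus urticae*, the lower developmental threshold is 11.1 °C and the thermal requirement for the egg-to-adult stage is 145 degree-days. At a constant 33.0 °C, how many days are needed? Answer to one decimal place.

6.6 days

Daily accumulation = 33.0 − 11.1 = 21.9 DD/day.
Duration = 145 / 21.9 = 6.621 ≈ 6.6 days.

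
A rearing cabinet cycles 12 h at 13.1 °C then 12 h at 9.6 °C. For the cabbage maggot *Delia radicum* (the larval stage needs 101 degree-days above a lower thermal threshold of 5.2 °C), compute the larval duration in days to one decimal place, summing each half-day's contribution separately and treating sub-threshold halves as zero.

16.4 days

Day half: max(0, 13.1 − 5.2) × 0.5 = 7.9 × 0.5 = 3.95 DD.
Night half: max(0, 9.6 − 5.2) × 0.5 = 4.4 × 0.5 = 2.20 DD.
Per 24 h: 6.15 DD/day.
Duration = 101 / 6.15 = 16.423 ≈ 16.4 days.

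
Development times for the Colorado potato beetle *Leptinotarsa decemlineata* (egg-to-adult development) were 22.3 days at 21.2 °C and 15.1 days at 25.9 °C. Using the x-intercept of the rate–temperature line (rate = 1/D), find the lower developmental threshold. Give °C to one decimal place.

11.3 °C

Linear rate model ⇒ the product D·(T − T_b) is constant across temperatures.
22.3·(21.2 − T_b) = 15.1·(25.9 − T_b)
T_b = (22.3·21.2 − 15.1·25.9) / (22.3 − 15.1) = 81.67 / 7.2 = 11.343 °C ≈ 11.3 °C.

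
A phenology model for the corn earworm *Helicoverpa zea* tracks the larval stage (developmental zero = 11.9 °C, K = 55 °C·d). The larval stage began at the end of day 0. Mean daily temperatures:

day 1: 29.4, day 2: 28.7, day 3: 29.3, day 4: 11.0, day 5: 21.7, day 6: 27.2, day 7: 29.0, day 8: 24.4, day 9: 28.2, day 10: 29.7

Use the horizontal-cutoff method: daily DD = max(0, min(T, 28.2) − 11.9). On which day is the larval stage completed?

day 5

Daily DD above 11.9 °C (capped at 16.3): 16.3, 16.3, 16.3, 0.0, 9.8, 15.3, 16.3, 12.5, 16.3, 16.3.
Cumulative: 16.3, 32.6, 48.9, 48.9, 58.7, 74.0, 90.3, 102.8, 119.1, 135.4.
The total first reaches 55 DD on day 5.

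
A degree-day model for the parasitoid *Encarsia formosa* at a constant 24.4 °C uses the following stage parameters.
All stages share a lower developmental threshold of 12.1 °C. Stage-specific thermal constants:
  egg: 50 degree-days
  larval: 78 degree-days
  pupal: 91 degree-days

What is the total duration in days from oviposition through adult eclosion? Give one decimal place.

Daily accumulation at 24.4 °C = 24.4 − 12.1 = 12.3 DD/day.
Total K = 50 + 78 + 91 = 219 DD.
Total duration = 219 / 12.3 = 17.805 ≈ 17.8 days.

17.8 days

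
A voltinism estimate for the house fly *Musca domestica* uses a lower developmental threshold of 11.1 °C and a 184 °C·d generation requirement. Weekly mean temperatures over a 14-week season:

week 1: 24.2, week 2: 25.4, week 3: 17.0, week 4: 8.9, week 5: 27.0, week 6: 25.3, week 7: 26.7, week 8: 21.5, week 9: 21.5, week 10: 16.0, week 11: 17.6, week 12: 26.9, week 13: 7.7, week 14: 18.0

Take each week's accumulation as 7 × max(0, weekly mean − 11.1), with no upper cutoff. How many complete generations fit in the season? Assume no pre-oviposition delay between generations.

Weekly DD (7 × max(0, T̄ − 11.1)): 91.7, 100.1, 41.3, 0.0, 111.3, 99.4, 109.2, 72.8, 72.8, 34.3, 45.5, 110.6, 0.0, 48.3.
Season total = 937.3 DD.
Complete generations = ⌊937.3 / 184⌋ = 5.

5 generations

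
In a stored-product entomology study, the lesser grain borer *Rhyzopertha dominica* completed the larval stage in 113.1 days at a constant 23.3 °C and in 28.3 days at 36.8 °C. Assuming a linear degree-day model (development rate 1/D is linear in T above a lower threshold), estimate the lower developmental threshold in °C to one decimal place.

Linear rate model ⇒ the product D·(T − T_b) is constant across temperatures.
113.1·(23.3 − T_b) = 28.3·(36.8 − T_b)
T_b = (113.1·23.3 − 28.3·36.8) / (113.1 − 28.3) = 1593.79 / 84.8 = 18.795 °C ≈ 18.8 °C.

18.8 °C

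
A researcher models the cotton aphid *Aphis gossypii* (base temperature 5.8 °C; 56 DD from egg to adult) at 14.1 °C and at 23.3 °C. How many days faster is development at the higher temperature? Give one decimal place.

At 14.1 °C: 56 / (14.1 − 5.8) = 56 / 8.3 = 6.747 d.
At 23.3 °C: 56 / (23.3 − 5.8) = 56 / 17.5 = 3.200 d.
Difference = |6.747 − 3.200| = 3.547 ≈ 3.5 days.

3.5 days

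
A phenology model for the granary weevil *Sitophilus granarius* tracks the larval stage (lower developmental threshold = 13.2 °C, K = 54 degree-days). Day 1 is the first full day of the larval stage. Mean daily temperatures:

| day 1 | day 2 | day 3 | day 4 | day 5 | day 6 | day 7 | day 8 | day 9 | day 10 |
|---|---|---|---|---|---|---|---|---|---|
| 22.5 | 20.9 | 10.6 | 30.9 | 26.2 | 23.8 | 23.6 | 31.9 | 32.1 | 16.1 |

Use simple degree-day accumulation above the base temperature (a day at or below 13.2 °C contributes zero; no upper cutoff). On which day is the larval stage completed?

Daily DD above 13.2 °C: 9.3, 7.7, 0.0, 17.7, 13.0, 10.6, 10.4, 18.7, 18.9, 2.9.
Cumulative: 9.3, 17.0, 17.0, 34.7, 47.7, 58.3, 68.7, 87.4, 106.3, 109.2.
The total first reaches 54 DD on day 6.

day 6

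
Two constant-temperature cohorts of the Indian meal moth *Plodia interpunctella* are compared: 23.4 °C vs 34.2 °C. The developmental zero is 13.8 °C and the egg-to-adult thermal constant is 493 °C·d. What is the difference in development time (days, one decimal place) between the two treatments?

At 23.4 °C: 493 / (23.4 − 13.8) = 493 / 9.6 = 51.354 d.
At 34.2 °C: 493 / (34.2 − 13.8) = 493 / 20.4 = 24.167 d.
Difference = |51.354 − 24.167| = 27.188 ≈ 27.2 days.

27.2 days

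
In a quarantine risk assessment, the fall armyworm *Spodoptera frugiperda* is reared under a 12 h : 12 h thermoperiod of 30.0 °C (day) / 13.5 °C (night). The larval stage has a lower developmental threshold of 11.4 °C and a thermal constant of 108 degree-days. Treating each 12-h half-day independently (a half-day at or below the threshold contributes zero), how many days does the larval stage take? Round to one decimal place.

Day half: max(0, 30.0 − 11.4) × 0.5 = 18.6 × 0.5 = 9.30 DD.
Night half: max(0, 13.5 − 11.4) × 0.5 = 2.1 × 0.5 = 1.05 DD.
Per 24 h: 10.35 DD/day.
Duration = 108 / 10.35 = 10.435 ≈ 10.4 days.

10.4 days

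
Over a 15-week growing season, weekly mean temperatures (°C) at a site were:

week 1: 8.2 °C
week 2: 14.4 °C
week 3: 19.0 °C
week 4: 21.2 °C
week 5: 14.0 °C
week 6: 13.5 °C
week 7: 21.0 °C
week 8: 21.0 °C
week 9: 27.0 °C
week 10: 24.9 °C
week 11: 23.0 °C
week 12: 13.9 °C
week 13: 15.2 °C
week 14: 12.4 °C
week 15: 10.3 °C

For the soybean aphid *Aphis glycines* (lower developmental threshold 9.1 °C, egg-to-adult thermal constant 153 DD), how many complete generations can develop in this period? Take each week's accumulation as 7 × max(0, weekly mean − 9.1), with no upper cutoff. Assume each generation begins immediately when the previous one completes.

Weekly DD (7 × max(0, T̄ − 9.1)): 0.0, 37.1, 69.3, 84.7, 34.3, 30.8, 83.3, 83.3, 125.3, 110.6, 97.3, 33.6, 42.7, 23.1, 8.4.
Season total = 863.8 DD.
Complete generations = ⌊863.8 / 153⌋ = 5.

5 generations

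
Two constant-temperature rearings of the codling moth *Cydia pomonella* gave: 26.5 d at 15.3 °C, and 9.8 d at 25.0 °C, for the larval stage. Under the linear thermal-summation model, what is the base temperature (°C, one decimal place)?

Under the model K = D·(T − T_b), so D₁·(T₁ − T_b) = D₂·(T₂ − T_b).
26.5·(15.3 − T_b) = 9.8·(25.0 − T_b)
T_b = (26.5·15.3 − 9.8·25.0) / (26.5 − 9.8) = 160.45 / 16.7 = 9.608 °C ≈ 9.6 °C.

9.6 °C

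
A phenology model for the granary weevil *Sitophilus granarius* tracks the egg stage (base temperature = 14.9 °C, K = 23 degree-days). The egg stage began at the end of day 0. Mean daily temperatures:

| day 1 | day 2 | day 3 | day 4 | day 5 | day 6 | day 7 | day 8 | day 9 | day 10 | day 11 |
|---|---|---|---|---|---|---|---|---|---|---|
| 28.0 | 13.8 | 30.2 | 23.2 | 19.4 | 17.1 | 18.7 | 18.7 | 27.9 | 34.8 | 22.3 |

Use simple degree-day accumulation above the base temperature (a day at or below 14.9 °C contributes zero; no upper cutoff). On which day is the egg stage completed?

day 3

Daily DD above 14.9 °C: 13.1, 0.0, 15.3, 8.3, 4.5, 2.2, 3.8, 3.8, 13.0, 19.9, 7.4.
Cumulative: 13.1, 13.1, 28.4, 36.7, 41.2, 43.4, 47.2, 51.0, 64.0, 83.9, 91.3.
The total first reaches 23 DD on day 3.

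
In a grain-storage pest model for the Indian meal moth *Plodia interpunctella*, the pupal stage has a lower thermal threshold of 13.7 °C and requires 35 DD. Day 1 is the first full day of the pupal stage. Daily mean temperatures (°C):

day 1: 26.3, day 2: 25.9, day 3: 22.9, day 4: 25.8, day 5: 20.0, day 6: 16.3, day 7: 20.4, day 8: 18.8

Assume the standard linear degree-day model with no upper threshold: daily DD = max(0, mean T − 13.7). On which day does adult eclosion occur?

day 4

Daily DD above 13.7 °C: 12.6, 12.2, 9.2, 12.1, 6.3, 2.6, 6.7, 5.1.
Cumulative: 12.6, 24.8, 34.0, 46.1, 52.4, 55.0, 61.7, 66.8.
The total first reaches 35 DD on day 4.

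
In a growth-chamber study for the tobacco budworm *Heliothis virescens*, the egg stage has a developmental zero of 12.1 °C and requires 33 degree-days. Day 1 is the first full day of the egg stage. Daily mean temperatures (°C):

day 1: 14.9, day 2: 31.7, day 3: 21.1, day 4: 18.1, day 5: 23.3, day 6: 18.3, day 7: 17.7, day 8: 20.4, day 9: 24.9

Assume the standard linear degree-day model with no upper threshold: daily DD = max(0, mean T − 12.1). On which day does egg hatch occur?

Daily DD above 12.1 °C: 2.8, 19.6, 9.0, 6.0, 11.2, 6.2, 5.6, 8.3, 12.8.
Cumulative: 2.8, 22.4, 31.4, 37.4, 48.6, 54.8, 60.4, 68.7, 81.5.
The total first reaches 33 DD on day 4.

day 4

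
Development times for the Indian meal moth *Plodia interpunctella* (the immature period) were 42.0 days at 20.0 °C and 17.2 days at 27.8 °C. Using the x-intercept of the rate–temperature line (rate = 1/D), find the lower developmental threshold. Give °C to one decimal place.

Linear rate model ⇒ the product D·(T − T_b) is constant across temperatures.
42.0·(20.0 − T_b) = 17.2·(27.8 − T_b)
T_b = (42.0·20.0 − 17.2·27.8) / (42.0 − 17.2) = 361.84 / 24.8 = 14.590 °C ≈ 14.6 °C.

14.6 °C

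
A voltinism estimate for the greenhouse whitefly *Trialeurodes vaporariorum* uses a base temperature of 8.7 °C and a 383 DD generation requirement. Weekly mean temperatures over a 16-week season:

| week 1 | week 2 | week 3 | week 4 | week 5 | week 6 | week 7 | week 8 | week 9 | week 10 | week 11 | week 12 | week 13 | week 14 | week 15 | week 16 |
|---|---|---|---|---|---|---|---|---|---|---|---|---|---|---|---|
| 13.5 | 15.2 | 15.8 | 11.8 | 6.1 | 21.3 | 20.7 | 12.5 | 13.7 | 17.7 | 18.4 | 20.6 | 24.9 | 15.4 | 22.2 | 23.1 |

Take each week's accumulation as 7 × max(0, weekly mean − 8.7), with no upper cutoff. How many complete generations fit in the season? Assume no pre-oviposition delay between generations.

Weekly DD (7 × max(0, T̄ − 8.7)): 33.6, 45.5, 49.7, 21.7, 0.0, 88.2, 84.0, 26.6, 35.0, 63.0, 67.9, 83.3, 113.4, 46.9, 94.5, 100.8.
Season total = 954.1 DD.
Complete generations = ⌊954.1 / 383⌋ = 2.

2 generations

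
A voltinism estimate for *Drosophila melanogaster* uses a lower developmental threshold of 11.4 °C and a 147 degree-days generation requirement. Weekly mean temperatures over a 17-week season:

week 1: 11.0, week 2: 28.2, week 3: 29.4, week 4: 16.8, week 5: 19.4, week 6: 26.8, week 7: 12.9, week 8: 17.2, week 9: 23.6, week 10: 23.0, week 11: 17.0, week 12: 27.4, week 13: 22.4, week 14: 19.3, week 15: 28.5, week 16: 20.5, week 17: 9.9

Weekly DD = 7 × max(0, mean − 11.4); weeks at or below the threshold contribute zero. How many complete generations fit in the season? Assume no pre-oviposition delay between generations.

Weekly DD (7 × max(0, T̄ − 11.4)): 0.0, 117.6, 126.0, 37.8, 56.0, 107.8, 10.5, 40.6, 85.4, 81.2, 39.2, 112.0, 77.0, 55.3, 119.7, 63.7, 0.0.
Season total = 1129.8 DD.
Complete generations = ⌊1129.8 / 147⌋ = 7.

7 generations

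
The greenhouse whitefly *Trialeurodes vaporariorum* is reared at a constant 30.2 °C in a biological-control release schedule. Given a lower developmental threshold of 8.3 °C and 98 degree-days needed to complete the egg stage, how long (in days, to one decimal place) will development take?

Daily accumulation = 30.2 − 8.3 = 21.9 DD/day.
Duration = 98 / 21.9 = 4.475 ≈ 4.5 days.

4.5 days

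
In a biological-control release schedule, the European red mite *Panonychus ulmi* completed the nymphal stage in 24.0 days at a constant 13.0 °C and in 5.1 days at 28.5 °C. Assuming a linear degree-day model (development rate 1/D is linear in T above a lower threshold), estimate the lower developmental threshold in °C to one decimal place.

8.8 °C

Linear rate model ⇒ the product D·(T − T_b) is constant across temperatures.
24.0·(13.0 − T_b) = 5.1·(28.5 − T_b)
T_b = (24.0·13.0 − 5.1·28.5) / (24.0 − 5.1) = 166.65 / 18.9 = 8.817 °C ≈ 8.8 °C.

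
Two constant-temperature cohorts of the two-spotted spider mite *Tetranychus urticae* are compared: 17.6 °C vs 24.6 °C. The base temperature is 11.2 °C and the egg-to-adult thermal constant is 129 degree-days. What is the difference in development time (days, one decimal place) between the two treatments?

At 17.6 °C: 129 / (17.6 − 11.2) = 129 / 6.4 = 20.156 d.
At 24.6 °C: 129 / (24.6 − 11.2) = 129 / 13.4 = 9.627 d.
Difference = |20.156 − 9.627| = 10.529 ≈ 10.5 days.

10.5 days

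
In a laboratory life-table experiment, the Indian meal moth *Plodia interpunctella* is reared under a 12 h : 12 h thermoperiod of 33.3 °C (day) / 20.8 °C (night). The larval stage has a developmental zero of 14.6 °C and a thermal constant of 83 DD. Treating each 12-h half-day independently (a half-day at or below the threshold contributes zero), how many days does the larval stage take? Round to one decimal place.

Day half: max(0, 33.3 − 14.6) × 0.5 = 18.7 × 0.5 = 9.35 DD.
Night half: max(0, 20.8 − 14.6) × 0.5 = 6.2 × 0.5 = 3.10 DD.
Per 24 h: 12.45 DD/day.
Duration = 83 / 12.45 = 6.667 ≈ 6.7 days.

6.7 days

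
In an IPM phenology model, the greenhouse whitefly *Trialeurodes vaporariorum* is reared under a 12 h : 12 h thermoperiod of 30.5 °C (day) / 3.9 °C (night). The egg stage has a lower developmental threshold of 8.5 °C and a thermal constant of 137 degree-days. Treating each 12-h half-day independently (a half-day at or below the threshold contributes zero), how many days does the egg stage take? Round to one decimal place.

Day half: max(0, 30.5 − 8.5) × 0.5 = 22.0 × 0.5 = 11.00 DD.
Night half: max(0, 3.9 − 8.5) × 0.5 = 0.0 × 0.5 = 0.00 DD.
Per 24 h: 11.00 DD/day.
Duration = 137 / 11.00 = 12.455 ≈ 12.5 days.

12.5 days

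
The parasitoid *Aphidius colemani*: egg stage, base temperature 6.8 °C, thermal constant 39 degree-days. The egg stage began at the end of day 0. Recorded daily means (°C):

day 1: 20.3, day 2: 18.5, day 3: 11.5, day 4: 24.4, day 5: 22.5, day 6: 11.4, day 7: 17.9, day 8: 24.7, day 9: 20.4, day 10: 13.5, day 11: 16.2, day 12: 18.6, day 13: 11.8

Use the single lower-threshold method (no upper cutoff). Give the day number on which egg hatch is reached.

day 4

Daily DD above 6.8 °C: 13.5, 11.7, 4.7, 17.6, 15.7, 4.6, 11.1, 17.9, 13.6, 6.7, 9.4, 11.8, 5.0.
Cumulative: 13.5, 25.2, 29.9, 47.5, 63.2, 67.8, 78.9, 96.8, 110.4, 117.1, 126.5, 138.3, 143.3.
The total first reaches 39 DD on day 4.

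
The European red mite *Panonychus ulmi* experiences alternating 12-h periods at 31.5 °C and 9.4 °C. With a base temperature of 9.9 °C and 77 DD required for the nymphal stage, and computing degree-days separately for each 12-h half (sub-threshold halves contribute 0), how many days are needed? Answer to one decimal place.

Day half: max(0, 31.5 − 9.9) × 0.5 = 21.6 × 0.5 = 10.80 DD.
Night half: max(0, 9.4 − 9.9) × 0.5 = 0.0 × 0.5 = 0.00 DD.
Per 24 h: 10.80 DD/day.
Duration = 77 / 10.80 = 7.130 ≈ 7.1 days.

7.1 days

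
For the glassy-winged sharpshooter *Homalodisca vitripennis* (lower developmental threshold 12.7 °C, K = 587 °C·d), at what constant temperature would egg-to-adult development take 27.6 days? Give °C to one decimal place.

Required daily accumulation = 587 / 27.6 = 21.268 DD/day.
T = T_base + 21.268 = 12.7 + 21.268 = 33.968 ≈ 34.0 °C.

34.0 °C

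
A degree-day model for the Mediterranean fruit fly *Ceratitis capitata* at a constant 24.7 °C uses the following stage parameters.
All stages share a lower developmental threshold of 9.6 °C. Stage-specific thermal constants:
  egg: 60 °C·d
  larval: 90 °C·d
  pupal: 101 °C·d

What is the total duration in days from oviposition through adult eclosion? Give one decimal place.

16.6 days

Daily accumulation at 24.7 °C = 24.7 − 9.6 = 15.1 DD/day.
Total K = 60 + 90 + 101 = 251 DD.
Total duration = 251 / 15.1 = 16.623 ≈ 16.6 days.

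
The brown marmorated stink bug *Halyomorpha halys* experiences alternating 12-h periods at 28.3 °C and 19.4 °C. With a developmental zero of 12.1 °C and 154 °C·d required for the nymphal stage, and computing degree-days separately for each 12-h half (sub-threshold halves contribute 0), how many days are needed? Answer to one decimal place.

13.1 days

Day half: max(0, 28.3 − 12.1) × 0.5 = 16.2 × 0.5 = 8.10 DD.
Night half: max(0, 19.4 − 12.1) × 0.5 = 7.3 × 0.5 = 3.65 DD.
Per 24 h: 11.75 DD/day.
Duration = 154 / 11.75 = 13.106 ≈ 13.1 days.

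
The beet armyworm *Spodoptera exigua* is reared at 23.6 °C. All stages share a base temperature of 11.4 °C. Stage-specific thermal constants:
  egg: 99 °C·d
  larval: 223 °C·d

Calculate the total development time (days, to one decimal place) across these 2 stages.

26.4 days

Daily accumulation at 23.6 °C = 23.6 − 11.4 = 12.2 DD/day.
Total K = 99 + 223 = 322 DD.
Total duration = 322 / 12.2 = 26.393 ≈ 26.4 days.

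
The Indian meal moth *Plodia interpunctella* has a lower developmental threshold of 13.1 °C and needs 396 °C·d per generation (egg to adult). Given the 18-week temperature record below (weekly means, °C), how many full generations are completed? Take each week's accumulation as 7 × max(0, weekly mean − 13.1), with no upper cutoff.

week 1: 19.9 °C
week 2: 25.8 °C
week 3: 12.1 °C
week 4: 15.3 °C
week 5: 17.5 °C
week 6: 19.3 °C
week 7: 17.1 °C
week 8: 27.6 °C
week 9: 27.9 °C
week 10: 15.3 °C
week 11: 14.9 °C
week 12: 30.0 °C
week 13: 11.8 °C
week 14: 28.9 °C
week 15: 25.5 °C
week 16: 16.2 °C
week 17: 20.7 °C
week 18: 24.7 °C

2 generations

Weekly DD (7 × max(0, T̄ − 13.1)): 47.6, 88.9, 0.0, 15.4, 30.8, 43.4, 28.0, 101.5, 103.6, 15.4, 12.6, 118.3, 0.0, 110.6, 86.8, 21.7, 53.2, 81.2.
Season total = 959.0 DD.
Complete generations = ⌊959.0 / 396⌋ = 2.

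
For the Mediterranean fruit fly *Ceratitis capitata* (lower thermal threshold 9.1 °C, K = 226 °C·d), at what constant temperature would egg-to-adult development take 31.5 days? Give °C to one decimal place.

16.3 °C

Required daily accumulation = 226 / 31.5 = 7.175 DD/day.
T = T_base + 7.175 = 9.1 + 7.175 = 16.275 ≈ 16.3 °C.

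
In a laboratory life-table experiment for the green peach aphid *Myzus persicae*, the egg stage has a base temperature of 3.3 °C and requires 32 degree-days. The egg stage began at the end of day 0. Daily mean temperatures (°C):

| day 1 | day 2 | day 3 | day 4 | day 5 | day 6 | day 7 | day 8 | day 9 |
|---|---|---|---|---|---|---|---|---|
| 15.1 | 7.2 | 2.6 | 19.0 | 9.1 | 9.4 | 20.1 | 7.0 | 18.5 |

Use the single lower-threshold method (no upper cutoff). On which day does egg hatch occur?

day 5

Daily DD above 3.3 °C: 11.8, 3.9, 0.0, 15.7, 5.8, 6.1, 16.8, 3.7, 15.2.
Cumulative: 11.8, 15.7, 15.7, 31.4, 37.2, 43.3, 60.1, 63.8, 79.0.
The total first reaches 32 DD on day 5.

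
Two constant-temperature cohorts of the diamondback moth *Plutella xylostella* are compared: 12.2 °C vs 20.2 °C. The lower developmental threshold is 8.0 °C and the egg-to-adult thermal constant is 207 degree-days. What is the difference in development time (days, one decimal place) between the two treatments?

32.3 days

At 12.2 °C: 207 / (12.2 − 8.0) = 207 / 4.2 = 49.286 d.
At 20.2 °C: 207 / (20.2 − 8.0) = 207 / 12.2 = 16.967 d.
Difference = |49.286 − 16.967| = 32.319 ≈ 32.3 days.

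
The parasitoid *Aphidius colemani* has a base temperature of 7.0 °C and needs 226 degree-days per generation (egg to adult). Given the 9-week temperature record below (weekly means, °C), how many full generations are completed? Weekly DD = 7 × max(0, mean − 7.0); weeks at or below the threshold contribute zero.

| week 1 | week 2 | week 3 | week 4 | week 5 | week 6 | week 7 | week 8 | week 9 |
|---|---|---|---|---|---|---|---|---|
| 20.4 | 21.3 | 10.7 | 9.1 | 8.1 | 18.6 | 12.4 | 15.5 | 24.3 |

2 generations

Weekly DD (7 × max(0, T̄ − 7.0)): 93.8, 100.1, 25.9, 14.7, 7.7, 81.2, 37.8, 59.5, 121.1.
Season total = 541.8 DD.
Complete generations = ⌊541.8 / 226⌋ = 2.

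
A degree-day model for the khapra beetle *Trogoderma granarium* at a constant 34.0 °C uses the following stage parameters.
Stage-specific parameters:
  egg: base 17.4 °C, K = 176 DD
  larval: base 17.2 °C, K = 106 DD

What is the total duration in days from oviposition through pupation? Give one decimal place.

16.9 days

egg: 176 / (34.0 − 17.4) = 176 / 16.6 = 10.602 d.
larval: 106 / (34.0 − 17.2) = 106 / 16.8 = 6.310 d.
Sum = 16.912 ≈ 16.9 days.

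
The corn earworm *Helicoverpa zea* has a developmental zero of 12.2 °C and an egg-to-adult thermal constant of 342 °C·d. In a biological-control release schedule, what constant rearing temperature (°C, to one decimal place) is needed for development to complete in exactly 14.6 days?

35.6 °C

Required daily accumulation = 342 / 14.6 = 23.425 DD/day.
T = T_base + 23.425 = 12.2 + 23.425 = 35.625 ≈ 35.6 °C.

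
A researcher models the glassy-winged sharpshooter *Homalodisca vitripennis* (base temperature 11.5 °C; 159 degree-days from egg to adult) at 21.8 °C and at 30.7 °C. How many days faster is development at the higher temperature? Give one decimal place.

At 21.8 °C: 159 / (21.8 − 11.5) = 159 / 10.3 = 15.437 d.
At 30.7 °C: 159 / (30.7 − 11.5) = 159 / 19.2 = 8.281 d.
Difference = |15.437 − 8.281| = 7.156 ≈ 7.2 days.

7.2 days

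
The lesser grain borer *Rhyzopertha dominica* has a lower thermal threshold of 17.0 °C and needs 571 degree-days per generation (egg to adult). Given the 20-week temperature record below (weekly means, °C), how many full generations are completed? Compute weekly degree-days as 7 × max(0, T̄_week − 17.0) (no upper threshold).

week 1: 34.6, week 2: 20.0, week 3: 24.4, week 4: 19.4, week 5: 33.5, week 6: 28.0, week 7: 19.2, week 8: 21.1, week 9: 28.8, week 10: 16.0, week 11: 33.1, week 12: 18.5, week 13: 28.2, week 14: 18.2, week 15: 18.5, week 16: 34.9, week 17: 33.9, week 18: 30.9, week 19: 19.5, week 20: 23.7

2 generations

Weekly DD (7 × max(0, T̄ − 17.0)): 123.2, 21.0, 51.8, 16.8, 115.5, 77.0, 15.4, 28.7, 82.6, 0.0, 112.7, 10.5, 78.4, 8.4, 10.5, 125.3, 118.3, 97.3, 17.5, 46.9.
Season total = 1157.8 DD.
Complete generations = ⌊1157.8 / 571⌋ = 2.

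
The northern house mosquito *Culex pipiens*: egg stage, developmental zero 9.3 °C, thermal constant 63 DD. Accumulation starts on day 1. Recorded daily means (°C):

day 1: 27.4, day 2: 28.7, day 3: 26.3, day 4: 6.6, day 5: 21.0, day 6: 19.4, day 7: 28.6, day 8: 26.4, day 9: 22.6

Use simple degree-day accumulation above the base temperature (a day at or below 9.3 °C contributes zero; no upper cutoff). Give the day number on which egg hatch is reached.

Daily DD above 9.3 °C: 18.1, 19.4, 17.0, 0.0, 11.7, 10.1, 19.3, 17.1, 13.3.
Cumulative: 18.1, 37.5, 54.5, 54.5, 66.2, 76.3, 95.6, 112.7, 126.0.
The total first reaches 63 DD on day 5.

day 5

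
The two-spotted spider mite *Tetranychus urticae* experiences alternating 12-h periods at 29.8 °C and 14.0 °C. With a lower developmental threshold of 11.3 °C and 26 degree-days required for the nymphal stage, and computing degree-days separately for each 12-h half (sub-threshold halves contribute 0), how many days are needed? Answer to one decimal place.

2.5 days

Day half: max(0, 29.8 − 11.3) × 0.5 = 18.5 × 0.5 = 9.25 DD.
Night half: max(0, 14.0 − 11.3) × 0.5 = 2.7 × 0.5 = 1.35 DD.
Per 24 h: 10.60 DD/day.
Duration = 26 / 10.60 = 2.453 ≈ 2.5 days.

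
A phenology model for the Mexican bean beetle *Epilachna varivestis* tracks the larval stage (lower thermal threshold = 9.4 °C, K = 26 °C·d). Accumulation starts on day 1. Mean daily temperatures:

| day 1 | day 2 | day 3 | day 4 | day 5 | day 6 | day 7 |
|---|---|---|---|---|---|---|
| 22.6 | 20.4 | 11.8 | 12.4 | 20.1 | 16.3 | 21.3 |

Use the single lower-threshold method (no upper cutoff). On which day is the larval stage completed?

day 3

Daily DD above 9.4 °C: 13.2, 11.0, 2.4, 3.0, 10.7, 6.9, 11.9.
Cumulative: 13.2, 24.2, 26.6, 29.6, 40.3, 47.2, 59.1.
The total first reaches 26 DD on day 3.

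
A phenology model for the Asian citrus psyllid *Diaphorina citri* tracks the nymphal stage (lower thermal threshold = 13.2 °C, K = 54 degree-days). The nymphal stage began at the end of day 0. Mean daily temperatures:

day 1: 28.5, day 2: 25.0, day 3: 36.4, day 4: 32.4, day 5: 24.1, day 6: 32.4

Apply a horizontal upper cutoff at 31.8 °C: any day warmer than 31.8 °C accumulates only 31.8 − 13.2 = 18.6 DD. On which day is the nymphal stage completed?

day 4

Daily DD above 13.2 °C (capped at 18.6): 15.3, 11.8, 18.6, 18.6, 10.9, 18.6.
Cumulative: 15.3, 27.1, 45.7, 64.3, 75.2, 93.8.
The total first reaches 54 DD on day 4.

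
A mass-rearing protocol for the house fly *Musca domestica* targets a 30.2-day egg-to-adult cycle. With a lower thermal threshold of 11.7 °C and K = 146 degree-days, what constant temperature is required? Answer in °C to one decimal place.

Required daily accumulation = 146 / 30.2 = 4.834 DD/day.
T = T_base + 4.834 = 11.7 + 4.834 = 16.534 ≈ 16.5 °C.

16.5 °C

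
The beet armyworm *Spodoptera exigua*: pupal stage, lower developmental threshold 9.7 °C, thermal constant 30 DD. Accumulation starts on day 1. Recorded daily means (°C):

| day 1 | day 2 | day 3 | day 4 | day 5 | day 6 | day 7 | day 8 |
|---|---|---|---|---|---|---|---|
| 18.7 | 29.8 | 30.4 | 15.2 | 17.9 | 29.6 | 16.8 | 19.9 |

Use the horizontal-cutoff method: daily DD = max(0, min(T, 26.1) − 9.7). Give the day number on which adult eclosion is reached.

Daily DD above 9.7 °C (capped at 16.4): 9.0, 16.4, 16.4, 5.5, 8.2, 16.4, 7.1, 10.2.
Cumulative: 9.0, 25.4, 41.8, 47.3, 55.5, 71.9, 79.0, 89.2.
The total first reaches 30 DD on day 3.

day 3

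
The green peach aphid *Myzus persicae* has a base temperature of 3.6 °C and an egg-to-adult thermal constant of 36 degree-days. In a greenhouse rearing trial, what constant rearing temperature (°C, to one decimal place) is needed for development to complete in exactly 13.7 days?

6.2 °C

Required daily accumulation = 36 / 13.7 = 2.628 DD/day.
T = T_base + 2.628 = 3.6 + 2.628 = 6.228 ≈ 6.2 °C.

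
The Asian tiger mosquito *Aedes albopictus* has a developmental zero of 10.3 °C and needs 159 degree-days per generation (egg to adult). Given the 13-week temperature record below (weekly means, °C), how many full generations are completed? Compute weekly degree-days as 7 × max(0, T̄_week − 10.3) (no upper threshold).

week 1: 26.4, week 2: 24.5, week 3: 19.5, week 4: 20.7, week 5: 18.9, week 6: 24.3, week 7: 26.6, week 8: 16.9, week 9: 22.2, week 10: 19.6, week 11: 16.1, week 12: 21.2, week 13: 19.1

Weekly DD (7 × max(0, T̄ − 10.3)): 112.7, 99.4, 64.4, 72.8, 60.2, 98.0, 114.1, 46.2, 83.3, 65.1, 40.6, 76.3, 61.6.
Season total = 994.7 DD.
Complete generations = ⌊994.7 / 159⌋ = 6.

6 generations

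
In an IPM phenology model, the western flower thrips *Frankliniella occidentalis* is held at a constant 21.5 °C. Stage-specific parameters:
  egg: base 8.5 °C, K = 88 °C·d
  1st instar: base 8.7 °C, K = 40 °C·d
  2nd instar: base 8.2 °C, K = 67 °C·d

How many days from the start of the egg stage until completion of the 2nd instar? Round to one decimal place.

14.9 days

egg: 88 / (21.5 − 8.5) = 88 / 13.0 = 6.769 d.
1st instar: 40 / (21.5 − 8.7) = 40 / 12.8 = 3.125 d.
2nd instar: 67 / (21.5 − 8.2) = 67 / 13.3 = 5.038 d.
Sum = 14.932 ≈ 14.9 days.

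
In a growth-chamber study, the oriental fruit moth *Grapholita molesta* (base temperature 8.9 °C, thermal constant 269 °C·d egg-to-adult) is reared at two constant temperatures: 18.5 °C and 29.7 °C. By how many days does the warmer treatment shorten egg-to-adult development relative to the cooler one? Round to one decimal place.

15.1 days

At 18.5 °C: 269 / (18.5 − 8.9) = 269 / 9.6 = 28.021 d.
At 29.7 °C: 269 / (29.7 − 8.9) = 269 / 20.8 = 12.933 d.
Difference = |28.021 − 12.933| = 15.088 ≈ 15.1 days.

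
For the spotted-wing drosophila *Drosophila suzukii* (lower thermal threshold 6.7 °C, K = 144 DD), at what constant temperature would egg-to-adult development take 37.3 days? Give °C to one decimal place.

10.6 °C

Required daily accumulation = 144 / 37.3 = 3.861 DD/day.
T = T_base + 3.861 = 6.7 + 3.861 = 10.561 ≈ 10.6 °C.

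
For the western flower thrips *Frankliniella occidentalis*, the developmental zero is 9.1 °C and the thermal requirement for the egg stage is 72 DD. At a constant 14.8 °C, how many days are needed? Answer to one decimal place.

12.6 days

Daily accumulation = 14.8 − 9.1 = 5.7 DD/day.
Duration = 72 / 5.7 = 12.632 ≈ 12.6 days.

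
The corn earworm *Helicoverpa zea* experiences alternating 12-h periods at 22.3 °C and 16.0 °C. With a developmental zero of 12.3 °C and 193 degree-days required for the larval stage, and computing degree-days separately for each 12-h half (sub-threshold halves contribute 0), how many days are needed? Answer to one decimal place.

Day half: max(0, 22.3 − 12.3) × 0.5 = 10.0 × 0.5 = 5.00 DD.
Night half: max(0, 16.0 − 12.3) × 0.5 = 3.7 × 0.5 = 1.85 DD.
Per 24 h: 6.85 DD/day.
Duration = 193 / 6.85 = 28.175 ≈ 28.2 days.

28.2 days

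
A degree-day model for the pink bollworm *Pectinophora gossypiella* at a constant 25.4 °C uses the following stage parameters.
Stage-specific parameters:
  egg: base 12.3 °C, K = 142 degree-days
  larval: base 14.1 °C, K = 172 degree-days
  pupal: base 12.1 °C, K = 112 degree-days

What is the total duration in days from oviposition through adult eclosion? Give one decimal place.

egg: 142 / (25.4 − 12.3) = 142 / 13.1 = 10.840 d.
larval: 172 / (25.4 − 14.1) = 172 / 11.3 = 15.221 d.
pupal: 112 / (25.4 − 12.1) = 112 / 13.3 = 8.421 d.
Sum = 34.482 ≈ 34.5 days.

34.5 days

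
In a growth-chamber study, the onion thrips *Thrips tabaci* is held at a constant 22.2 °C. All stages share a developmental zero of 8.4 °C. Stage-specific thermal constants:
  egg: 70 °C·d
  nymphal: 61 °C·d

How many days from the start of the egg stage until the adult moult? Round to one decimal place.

Daily accumulation at 22.2 °C = 22.2 − 8.4 = 13.8 DD/day.
Total K = 70 + 61 = 131 DD.
Total duration = 131 / 13.8 = 9.493 ≈ 9.5 days.

9.5 days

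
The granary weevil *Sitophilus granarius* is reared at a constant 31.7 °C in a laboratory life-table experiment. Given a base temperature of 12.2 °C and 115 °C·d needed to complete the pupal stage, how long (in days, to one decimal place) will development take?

Daily accumulation = 31.7 − 12.2 = 19.5 DD/day.
Duration = 115 / 19.5 = 5.897 ≈ 5.9 days.

5.9 days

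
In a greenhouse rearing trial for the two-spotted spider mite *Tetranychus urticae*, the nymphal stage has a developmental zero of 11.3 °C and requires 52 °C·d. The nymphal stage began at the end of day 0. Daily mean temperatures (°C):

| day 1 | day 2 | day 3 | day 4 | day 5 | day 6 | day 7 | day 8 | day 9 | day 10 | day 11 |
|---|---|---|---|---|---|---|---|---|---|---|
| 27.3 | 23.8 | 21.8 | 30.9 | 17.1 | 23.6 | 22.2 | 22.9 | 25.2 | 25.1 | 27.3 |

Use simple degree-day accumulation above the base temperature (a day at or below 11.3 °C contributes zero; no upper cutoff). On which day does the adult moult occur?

Daily DD above 11.3 °C: 16.0, 12.5, 10.5, 19.6, 5.8, 12.3, 10.9, 11.6, 13.9, 13.8, 16.0.
Cumulative: 16.0, 28.5, 39.0, 58.6, 64.4, 76.7, 87.6, 99.2, 113.1, 126.9, 142.9.
The total first reaches 52 DD on day 4.

day 4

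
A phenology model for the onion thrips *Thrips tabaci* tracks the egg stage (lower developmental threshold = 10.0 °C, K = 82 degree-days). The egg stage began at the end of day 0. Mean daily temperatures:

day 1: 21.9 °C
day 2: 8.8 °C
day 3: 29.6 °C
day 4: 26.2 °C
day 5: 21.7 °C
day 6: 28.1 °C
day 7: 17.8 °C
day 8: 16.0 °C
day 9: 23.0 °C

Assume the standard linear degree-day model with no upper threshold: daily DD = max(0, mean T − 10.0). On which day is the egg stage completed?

Daily DD above 10.0 °C: 11.9, 0.0, 19.6, 16.2, 11.7, 18.1, 7.8, 6.0, 13.0.
Cumulative: 11.9, 11.9, 31.5, 47.7, 59.4, 77.5, 85.3, 91.3, 104.3.
The total first reaches 82 DD on day 7.

day 7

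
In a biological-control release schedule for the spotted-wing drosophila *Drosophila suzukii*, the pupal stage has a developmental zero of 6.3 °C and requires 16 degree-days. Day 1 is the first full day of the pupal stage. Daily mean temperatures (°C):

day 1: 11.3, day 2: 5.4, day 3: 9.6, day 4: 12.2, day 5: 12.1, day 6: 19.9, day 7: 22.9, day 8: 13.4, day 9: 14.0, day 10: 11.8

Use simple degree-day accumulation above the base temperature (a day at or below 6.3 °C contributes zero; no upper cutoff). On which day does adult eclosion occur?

Daily DD above 6.3 °C: 5.0, 0.0, 3.3, 5.9, 5.8, 13.6, 16.6, 7.1, 7.7, 5.5.
Cumulative: 5.0, 5.0, 8.3, 14.2, 20.0, 33.6, 50.2, 57.3, 65.0, 70.5.
The total first reaches 16 DD on day 5.

day 5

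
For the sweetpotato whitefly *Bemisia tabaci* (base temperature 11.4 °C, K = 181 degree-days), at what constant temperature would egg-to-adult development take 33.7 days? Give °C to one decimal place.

16.8 °C

Required daily accumulation = 181 / 33.7 = 5.371 DD/day.
T = T_base + 5.371 = 11.4 + 5.371 = 16.771 ≈ 16.8 °C.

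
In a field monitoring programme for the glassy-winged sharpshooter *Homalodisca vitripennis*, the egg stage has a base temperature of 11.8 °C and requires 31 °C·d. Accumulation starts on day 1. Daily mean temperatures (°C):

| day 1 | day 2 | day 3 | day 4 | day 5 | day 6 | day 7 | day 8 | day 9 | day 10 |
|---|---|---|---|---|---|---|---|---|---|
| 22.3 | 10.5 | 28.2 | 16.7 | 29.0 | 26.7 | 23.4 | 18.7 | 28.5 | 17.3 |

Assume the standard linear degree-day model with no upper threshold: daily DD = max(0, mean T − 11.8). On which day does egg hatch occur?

Daily DD above 11.8 °C: 10.5, 0.0, 16.4, 4.9, 17.2, 14.9, 11.6, 6.9, 16.7, 5.5.
Cumulative: 10.5, 10.5, 26.9, 31.8, 49.0, 63.9, 75.5, 82.4, 99.1, 104.6.
The total first reaches 31 DD on day 4.

day 4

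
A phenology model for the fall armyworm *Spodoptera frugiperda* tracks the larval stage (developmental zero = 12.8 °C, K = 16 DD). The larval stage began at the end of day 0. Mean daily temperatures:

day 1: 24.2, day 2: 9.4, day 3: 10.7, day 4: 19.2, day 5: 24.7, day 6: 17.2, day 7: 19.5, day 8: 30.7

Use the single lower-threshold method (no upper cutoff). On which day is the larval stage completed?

day 4

Daily DD above 12.8 °C: 11.4, 0.0, 0.0, 6.4, 11.9, 4.4, 6.7, 17.9.
Cumulative: 11.4, 11.4, 11.4, 17.8, 29.7, 34.1, 40.8, 58.7.
The total first reaches 16 DD on day 4.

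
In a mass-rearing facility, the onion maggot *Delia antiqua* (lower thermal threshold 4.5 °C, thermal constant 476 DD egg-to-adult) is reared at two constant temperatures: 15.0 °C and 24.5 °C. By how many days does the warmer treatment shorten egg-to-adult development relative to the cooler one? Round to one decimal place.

At 15.0 °C: 476 / (15.0 − 4.5) = 476 / 10.5 = 45.333 d.
At 24.5 °C: 476 / (24.5 − 4.5) = 476 / 20.0 = 23.800 d.
Difference = |45.333 − 23.800| = 21.533 ≈ 21.5 days.

21.5 days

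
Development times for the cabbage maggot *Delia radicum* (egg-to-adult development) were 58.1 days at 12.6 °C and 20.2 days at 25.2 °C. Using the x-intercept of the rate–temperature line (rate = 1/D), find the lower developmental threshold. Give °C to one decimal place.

5.9 °C

Equal thermal constants: D₁(T₁ − T_b) = D₂(T₂ − T_b).
58.1·(12.6 − T_b) = 20.2·(25.2 − T_b)
T_b = (58.1·12.6 − 20.2·25.2) / (58.1 − 20.2) = 223.02 / 37.9 = 5.884 °C ≈ 5.9 °C.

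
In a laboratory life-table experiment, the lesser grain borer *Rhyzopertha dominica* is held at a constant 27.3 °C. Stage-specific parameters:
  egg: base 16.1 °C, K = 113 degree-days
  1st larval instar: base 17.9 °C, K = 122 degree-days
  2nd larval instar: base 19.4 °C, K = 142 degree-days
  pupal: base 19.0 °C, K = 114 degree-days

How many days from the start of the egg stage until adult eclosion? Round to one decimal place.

54.8 days

egg: 113 / (27.3 − 16.1) = 113 / 11.2 = 10.089 d.
1st larval instar: 122 / (27.3 − 17.9) = 122 / 9.4 = 12.979 d.
2nd larval instar: 142 / (27.3 − 19.4) = 142 / 7.9 = 17.975 d.
pupal: 114 / (27.3 − 19.0) = 114 / 8.3 = 13.735 d.
Sum = 54.778 ≈ 54.8 days.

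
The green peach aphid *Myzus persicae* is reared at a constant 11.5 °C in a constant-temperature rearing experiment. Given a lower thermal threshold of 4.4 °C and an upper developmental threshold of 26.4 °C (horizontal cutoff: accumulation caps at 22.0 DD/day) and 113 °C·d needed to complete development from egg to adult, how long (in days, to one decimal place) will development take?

Daily accumulation = 11.5 − 4.4 = 7.1 DD/day.
Duration = 113 / 7.1 = 15.915 ≈ 15.9 days.

15.9 days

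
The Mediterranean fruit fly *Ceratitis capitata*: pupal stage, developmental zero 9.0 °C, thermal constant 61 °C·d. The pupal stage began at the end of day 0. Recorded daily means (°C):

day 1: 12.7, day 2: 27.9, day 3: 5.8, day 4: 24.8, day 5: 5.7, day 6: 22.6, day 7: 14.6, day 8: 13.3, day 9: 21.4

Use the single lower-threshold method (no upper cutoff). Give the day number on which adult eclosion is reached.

day 8

Daily DD above 9.0 °C: 3.7, 18.9, 0.0, 15.8, 0.0, 13.6, 5.6, 4.3, 12.4.
Cumulative: 3.7, 22.6, 22.6, 38.4, 38.4, 52.0, 57.6, 61.9, 74.3.
The total first reaches 61 DD on day 8.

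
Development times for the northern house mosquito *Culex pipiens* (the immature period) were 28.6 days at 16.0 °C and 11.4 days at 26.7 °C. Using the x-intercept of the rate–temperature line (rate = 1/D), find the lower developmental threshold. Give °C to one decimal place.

Equal thermal constants: D₁(T₁ − T_b) = D₂(T₂ − T_b).
28.6·(16.0 − T_b) = 11.4·(26.7 − T_b)
T_b = (28.6·16.0 − 11.4·26.7) / (28.6 − 11.4) = 153.22 / 17.2 = 8.908 °C ≈ 8.9 °C.

8.9 °C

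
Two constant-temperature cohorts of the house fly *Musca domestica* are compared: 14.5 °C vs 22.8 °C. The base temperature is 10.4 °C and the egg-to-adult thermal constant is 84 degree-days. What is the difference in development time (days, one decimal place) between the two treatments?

13.7 days

At 14.5 °C: 84 / (14.5 − 10.4) = 84 / 4.1 = 20.488 d.
At 22.8 °C: 84 / (22.8 − 10.4) = 84 / 12.4 = 6.774 d.
Difference = |20.488 − 6.774| = 13.714 ≈ 13.7 days.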